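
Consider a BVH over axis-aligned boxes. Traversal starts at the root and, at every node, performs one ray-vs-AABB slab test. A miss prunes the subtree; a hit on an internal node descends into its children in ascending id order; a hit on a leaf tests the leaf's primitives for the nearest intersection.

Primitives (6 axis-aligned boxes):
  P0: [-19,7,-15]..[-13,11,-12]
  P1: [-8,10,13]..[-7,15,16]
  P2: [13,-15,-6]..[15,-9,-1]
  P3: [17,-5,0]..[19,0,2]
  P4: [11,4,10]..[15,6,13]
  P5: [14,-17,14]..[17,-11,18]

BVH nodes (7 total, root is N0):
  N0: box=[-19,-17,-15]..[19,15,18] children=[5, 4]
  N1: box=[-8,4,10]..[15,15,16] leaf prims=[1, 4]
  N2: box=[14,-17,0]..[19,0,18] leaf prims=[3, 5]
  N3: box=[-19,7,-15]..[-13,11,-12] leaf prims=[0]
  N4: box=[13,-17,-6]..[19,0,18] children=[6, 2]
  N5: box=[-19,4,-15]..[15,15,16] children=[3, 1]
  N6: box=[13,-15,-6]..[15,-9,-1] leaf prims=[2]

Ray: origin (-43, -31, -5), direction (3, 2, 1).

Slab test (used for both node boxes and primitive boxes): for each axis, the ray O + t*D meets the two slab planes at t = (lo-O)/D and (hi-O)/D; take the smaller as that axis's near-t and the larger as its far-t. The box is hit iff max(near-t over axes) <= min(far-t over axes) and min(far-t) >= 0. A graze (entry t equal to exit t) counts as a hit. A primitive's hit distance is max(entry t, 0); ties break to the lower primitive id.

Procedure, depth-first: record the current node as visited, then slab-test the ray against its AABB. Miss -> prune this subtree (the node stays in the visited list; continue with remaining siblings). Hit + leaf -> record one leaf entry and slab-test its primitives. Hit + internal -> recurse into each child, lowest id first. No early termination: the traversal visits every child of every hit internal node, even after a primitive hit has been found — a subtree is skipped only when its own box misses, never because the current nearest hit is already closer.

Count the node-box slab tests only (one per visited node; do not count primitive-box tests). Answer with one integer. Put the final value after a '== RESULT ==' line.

Trace the traversal:
N0 x:[8,62/3] y:[7,23] z:[-10,23] -> hit [8,62/3], descend [4, 5]
  N4 x:[56/3,62/3] y:[7,31/2] z:[-1,23] -> miss, prune
  N5 x:[8,58/3] y:[35/2,23] z:[-10,21] -> hit [35/2,58/3], descend [1, 3]
    N1 x:[35/3,58/3] y:[35/2,23] z:[15,21] -> hit [35/2,58/3] leaf, test {P1(miss), P4@t=18}
    N3 x:[8,10] y:[19,21] z:[-10,-7] -> miss, prune

Visited [0, 4, 5, 1, 3]. Tests: 5 box, 1 leaf. Nearest: P4.

== RESULT ==
5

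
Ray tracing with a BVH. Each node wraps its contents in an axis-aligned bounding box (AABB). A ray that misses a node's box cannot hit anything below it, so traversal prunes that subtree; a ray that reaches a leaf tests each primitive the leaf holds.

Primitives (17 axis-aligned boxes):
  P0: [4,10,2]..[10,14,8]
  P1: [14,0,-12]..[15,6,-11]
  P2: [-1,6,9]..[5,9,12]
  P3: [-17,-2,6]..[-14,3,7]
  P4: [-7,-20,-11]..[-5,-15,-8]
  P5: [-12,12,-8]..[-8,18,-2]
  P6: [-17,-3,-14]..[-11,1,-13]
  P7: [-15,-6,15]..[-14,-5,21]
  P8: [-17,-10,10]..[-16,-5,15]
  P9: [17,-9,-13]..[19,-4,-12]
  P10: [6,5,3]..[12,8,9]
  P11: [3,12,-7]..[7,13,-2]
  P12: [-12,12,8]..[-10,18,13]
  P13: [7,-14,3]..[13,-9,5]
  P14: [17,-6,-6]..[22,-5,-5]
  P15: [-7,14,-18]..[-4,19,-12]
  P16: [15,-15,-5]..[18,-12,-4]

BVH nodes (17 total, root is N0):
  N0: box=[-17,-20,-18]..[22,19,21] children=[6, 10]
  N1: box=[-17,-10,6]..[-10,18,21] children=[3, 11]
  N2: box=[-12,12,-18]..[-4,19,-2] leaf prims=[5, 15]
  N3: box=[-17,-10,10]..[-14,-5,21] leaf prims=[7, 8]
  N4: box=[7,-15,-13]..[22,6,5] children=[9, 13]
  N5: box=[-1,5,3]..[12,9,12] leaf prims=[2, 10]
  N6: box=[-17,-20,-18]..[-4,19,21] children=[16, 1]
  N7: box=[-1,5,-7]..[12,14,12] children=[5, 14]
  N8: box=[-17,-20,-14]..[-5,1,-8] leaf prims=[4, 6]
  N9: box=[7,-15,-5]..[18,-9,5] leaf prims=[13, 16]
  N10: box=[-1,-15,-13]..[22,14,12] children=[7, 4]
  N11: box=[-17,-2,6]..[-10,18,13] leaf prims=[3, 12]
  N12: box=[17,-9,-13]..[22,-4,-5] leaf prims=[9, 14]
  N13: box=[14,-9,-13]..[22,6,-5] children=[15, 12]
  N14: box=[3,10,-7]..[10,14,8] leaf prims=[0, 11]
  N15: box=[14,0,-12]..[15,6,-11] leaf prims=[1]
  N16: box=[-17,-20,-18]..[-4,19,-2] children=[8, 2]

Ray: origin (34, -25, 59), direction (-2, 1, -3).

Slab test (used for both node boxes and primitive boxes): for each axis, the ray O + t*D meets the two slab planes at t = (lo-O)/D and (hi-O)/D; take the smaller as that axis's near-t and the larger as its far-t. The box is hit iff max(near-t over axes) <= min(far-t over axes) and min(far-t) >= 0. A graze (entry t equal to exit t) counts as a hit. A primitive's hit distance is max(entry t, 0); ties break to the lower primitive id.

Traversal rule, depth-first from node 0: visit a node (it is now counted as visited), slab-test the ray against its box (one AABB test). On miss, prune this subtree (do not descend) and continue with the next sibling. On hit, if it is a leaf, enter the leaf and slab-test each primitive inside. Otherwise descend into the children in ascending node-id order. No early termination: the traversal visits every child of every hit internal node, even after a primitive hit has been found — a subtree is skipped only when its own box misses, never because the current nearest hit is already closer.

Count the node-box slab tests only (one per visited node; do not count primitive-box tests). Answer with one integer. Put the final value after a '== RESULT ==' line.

Traverse from the root:
N0 x:[6,51/2] y:[5,44] z:[38/3,77/3] -> hit [38/3,51/2], descend [6, 10]
  N6 x:[19,51/2] y:[5,44] z:[38/3,77/3] -> hit [19,51/2], descend [1, 16]
    N1 x:[22,51/2] y:[15,43] z:[38/3,53/3] -> miss, prune
    N16 x:[19,51/2] y:[5,44] z:[61/3,77/3] -> hit [61/3,51/2], descend [2, 8]
      N2 x:[19,23] y:[37,44] z:[61/3,77/3] -> miss, prune
      N8 x:[39/2,51/2] y:[5,26] z:[67/3,73/3] -> hit [67/3,73/3] leaf, test {P4(miss), P6@t=24}
  N10 x:[6,35/2] y:[10,39] z:[47/3,24] -> hit [47/3,35/2], descend [4, 7]
    N4 x:[6,27/2] y:[10,31] z:[18,24] -> miss, prune
    N7 x:[11,35/2] y:[30,39] z:[47/3,22] -> miss, prune

Visited [0, 6, 1, 16, 2, 8, 10, 4, 7]. Tests: 9 box, 1 leaf. Nearest: P6.

== RESULT ==
9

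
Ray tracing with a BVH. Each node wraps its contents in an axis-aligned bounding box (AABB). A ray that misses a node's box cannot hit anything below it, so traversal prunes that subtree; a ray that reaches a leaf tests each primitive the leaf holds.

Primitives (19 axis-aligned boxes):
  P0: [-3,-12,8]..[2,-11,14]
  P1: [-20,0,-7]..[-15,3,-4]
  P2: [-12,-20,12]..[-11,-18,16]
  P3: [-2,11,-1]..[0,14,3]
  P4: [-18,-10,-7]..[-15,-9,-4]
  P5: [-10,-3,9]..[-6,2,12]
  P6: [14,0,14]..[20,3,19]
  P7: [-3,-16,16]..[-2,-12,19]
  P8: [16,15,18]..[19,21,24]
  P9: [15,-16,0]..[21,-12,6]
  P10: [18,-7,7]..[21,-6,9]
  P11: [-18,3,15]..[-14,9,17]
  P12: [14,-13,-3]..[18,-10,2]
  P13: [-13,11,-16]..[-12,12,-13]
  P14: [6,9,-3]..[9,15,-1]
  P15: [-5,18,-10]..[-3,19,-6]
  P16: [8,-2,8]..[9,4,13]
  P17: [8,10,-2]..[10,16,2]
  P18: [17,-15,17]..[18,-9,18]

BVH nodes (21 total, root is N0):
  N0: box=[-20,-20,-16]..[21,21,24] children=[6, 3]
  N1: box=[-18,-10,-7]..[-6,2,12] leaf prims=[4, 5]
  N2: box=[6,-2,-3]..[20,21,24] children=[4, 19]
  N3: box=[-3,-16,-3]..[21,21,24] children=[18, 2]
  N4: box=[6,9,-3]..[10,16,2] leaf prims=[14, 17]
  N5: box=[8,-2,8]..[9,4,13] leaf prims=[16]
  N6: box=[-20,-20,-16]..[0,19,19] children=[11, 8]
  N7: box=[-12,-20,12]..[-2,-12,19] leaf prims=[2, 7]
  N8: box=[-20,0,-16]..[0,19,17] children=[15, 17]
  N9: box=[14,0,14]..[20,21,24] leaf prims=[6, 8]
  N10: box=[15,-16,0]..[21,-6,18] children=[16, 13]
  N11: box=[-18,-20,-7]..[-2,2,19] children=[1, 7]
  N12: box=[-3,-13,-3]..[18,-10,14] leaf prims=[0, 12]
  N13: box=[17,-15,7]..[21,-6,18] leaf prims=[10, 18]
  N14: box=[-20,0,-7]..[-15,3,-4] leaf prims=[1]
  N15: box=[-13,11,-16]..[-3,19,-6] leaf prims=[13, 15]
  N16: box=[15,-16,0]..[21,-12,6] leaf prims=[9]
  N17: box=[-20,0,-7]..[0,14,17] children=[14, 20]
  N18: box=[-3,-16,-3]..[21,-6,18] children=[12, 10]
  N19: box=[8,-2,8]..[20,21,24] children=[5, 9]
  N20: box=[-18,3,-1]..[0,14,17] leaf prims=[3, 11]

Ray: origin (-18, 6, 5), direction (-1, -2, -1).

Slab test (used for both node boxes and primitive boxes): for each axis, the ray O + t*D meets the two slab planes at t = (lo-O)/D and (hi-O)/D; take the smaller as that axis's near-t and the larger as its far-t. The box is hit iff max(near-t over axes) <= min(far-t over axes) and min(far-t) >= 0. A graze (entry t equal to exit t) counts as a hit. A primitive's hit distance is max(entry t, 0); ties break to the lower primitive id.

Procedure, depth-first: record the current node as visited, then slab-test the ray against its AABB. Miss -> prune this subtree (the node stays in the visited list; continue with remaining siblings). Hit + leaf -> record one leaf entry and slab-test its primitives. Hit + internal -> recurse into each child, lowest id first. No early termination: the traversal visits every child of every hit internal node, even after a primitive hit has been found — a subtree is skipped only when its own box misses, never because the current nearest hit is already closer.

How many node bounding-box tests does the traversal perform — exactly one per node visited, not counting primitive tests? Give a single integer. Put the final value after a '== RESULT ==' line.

Trace the traversal:
N0 x:[-39,2] y:[-15/2,13] z:[-19,21] -> hit [-15/2,2], descend [3, 6]
  N3 x:[-39,-15] y:[-15/2,11] z:[-19,8] -> miss, prune
  N6 x:[-18,2] y:[-13/2,13] z:[-14,21] -> hit [-13/2,2], descend [8, 11]
    N8 x:[-18,2] y:[-13/2,3] z:[-12,21] -> hit [-13/2,2], descend [15, 17]
      N15 x:[-15,-5] y:[-13/2,-5/2] z:[11,21] -> miss, prune
      N17 x:[-18,2] y:[-4,3] z:[-12,12] -> hit [-4,2], descend [14, 20]
        N14 x:[-3,2] y:[3/2,3] z:[9,12] -> miss, prune
        N20 x:[-18,0] y:[-4,3/2] z:[-12,6] -> hit [-4,0] leaf, test {P3(miss), P11(miss)}
    N11 x:[-16,0] y:[2,13] z:[-14,12] -> miss, prune

9 AABB tests over nodes [0, 3, 6, 8, 15, 17, 14, 20, 11]; 1 leaf entered; closest miss.

== RESULT ==
9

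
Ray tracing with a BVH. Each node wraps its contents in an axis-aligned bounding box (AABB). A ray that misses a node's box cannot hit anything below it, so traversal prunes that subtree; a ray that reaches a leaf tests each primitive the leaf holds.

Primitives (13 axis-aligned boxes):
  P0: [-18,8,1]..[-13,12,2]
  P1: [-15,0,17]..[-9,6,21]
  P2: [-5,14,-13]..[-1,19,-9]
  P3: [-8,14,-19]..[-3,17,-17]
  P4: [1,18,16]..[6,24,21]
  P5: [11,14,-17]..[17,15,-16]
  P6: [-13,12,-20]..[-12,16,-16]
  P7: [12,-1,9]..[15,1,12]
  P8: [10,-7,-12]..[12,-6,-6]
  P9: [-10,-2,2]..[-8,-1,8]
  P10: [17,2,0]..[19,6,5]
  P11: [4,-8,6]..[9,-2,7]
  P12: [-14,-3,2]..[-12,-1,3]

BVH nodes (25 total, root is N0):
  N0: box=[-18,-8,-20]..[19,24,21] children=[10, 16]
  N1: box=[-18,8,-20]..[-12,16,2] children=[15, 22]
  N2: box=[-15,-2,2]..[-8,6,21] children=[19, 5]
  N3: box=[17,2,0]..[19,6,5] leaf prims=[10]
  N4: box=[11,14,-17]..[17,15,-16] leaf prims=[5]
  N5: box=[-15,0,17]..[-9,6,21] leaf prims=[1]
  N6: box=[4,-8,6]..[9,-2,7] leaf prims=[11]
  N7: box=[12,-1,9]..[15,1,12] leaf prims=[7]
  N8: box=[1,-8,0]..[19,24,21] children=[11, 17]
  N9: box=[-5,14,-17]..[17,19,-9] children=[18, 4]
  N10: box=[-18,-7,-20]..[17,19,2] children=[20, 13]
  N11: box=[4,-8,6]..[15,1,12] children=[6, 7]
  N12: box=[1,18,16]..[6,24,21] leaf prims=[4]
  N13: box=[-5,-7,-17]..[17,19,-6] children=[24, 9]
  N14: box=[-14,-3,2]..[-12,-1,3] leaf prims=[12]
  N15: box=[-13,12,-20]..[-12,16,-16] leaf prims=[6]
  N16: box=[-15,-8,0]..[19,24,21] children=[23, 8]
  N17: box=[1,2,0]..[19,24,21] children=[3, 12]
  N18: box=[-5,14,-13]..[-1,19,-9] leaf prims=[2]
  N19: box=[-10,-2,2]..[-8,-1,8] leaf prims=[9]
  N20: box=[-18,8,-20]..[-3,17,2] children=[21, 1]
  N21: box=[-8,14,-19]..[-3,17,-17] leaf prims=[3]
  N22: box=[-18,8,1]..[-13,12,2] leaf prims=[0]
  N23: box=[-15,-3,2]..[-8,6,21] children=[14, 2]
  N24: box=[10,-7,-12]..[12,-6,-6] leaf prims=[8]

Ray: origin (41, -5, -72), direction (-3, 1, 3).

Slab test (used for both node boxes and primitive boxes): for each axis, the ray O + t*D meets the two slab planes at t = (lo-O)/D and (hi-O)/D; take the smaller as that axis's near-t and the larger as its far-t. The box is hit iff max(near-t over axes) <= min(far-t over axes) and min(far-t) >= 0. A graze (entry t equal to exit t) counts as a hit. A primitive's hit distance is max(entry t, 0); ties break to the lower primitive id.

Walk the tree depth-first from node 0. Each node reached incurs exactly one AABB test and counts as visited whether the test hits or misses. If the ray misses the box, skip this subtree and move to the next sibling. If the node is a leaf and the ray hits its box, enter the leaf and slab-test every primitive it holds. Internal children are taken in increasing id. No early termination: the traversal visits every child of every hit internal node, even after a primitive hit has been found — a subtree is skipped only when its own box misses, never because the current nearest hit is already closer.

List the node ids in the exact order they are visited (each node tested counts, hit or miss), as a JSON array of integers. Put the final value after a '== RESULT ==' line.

Traverse from the root:
N0 x:[22/3,59/3] y:[-3,29] z:[52/3,31] -> hit [52/3,59/3], descend [10, 16]
  N10 x:[8,59/3] y:[-2,24] z:[52/3,74/3] -> hit [52/3,59/3], descend [13, 20]
    N13 x:[8,46/3] y:[-2,24] z:[55/3,22] -> miss, prune
    N20 x:[44/3,59/3] y:[13,22] z:[52/3,74/3] -> hit [52/3,59/3], descend [1, 21]
      N1 x:[53/3,59/3] y:[13,21] z:[52/3,74/3] -> hit [53/3,59/3], descend [15, 22]
        N15 x:[53/3,18] y:[17,21] z:[52/3,56/3] -> hit [53/3,18] leaf, test {P6@t=53/3}
        N22 x:[18,59/3] y:[13,17] z:[73/3,74/3] -> miss, prune
      N21 x:[44/3,49/3] y:[19,22] z:[53/3,55/3] -> miss, prune
  N16 x:[22/3,56/3] y:[-3,29] z:[24,31] -> miss, prune

Summary -> nodes [0, 10, 13, 20, 1, 15, 22, 21, 16]; box-tests=9; leaf-entries=1; first=P6

== RESULT ==
[0, 10, 13, 20, 1, 15, 22, 21, 16]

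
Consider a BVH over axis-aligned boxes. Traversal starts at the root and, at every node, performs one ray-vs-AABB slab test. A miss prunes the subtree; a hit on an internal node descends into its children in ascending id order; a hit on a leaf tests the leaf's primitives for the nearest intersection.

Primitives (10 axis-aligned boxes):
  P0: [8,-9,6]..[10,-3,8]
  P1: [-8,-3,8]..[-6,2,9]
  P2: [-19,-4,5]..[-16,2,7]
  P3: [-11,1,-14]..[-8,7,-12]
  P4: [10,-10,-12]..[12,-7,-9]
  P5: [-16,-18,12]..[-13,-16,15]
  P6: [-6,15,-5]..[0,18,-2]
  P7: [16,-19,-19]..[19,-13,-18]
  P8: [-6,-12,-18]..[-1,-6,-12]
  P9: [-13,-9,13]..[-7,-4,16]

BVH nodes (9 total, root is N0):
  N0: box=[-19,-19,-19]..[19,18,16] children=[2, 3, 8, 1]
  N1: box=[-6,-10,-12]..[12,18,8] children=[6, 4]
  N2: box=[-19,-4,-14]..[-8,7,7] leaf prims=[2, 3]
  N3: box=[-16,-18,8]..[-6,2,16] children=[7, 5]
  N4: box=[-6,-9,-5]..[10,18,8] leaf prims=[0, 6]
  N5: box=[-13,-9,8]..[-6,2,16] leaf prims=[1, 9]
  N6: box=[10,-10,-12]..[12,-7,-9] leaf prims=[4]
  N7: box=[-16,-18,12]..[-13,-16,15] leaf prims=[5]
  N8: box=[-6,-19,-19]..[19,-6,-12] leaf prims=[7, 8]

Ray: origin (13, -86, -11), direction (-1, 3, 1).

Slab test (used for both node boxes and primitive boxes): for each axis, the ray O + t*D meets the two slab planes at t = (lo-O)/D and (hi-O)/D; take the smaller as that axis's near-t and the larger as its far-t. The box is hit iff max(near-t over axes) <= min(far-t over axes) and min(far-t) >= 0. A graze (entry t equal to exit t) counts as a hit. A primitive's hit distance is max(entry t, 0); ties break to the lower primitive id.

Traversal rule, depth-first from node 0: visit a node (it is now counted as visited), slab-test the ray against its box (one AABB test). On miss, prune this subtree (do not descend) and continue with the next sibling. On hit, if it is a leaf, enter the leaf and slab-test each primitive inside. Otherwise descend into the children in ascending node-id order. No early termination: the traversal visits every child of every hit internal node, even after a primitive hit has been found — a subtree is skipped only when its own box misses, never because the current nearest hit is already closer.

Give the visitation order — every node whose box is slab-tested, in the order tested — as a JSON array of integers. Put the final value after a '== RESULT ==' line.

Traverse from the root:
N0 x:[-6,32] y:[67/3,104/3] z:[-8,27] -> hit [67/3,27], descend [1, 2, 3, 8]
  N1 x:[1,19] y:[76/3,104/3] z:[-1,19] -> miss, prune
  N2 x:[21,32] y:[82/3,31] z:[-3,18] -> miss, prune
  N3 x:[19,29] y:[68/3,88/3] z:[19,27] -> hit [68/3,27], descend [5, 7]
    N5 x:[19,26] y:[77/3,88/3] z:[19,27] -> hit [77/3,26] leaf, test {P1(miss), P9@t=77/3}
    N7 x:[26,29] y:[68/3,70/3] z:[23,26] -> miss, prune
  N8 x:[-6,19] y:[67/3,80/3] z:[-8,-1] -> miss, prune

order=[0, 1, 2, 3, 5, 7, 8]  |boxes|=7  |leaves|=1  hit=P9

== RESULT ==
[0, 1, 2, 3, 5, 7, 8]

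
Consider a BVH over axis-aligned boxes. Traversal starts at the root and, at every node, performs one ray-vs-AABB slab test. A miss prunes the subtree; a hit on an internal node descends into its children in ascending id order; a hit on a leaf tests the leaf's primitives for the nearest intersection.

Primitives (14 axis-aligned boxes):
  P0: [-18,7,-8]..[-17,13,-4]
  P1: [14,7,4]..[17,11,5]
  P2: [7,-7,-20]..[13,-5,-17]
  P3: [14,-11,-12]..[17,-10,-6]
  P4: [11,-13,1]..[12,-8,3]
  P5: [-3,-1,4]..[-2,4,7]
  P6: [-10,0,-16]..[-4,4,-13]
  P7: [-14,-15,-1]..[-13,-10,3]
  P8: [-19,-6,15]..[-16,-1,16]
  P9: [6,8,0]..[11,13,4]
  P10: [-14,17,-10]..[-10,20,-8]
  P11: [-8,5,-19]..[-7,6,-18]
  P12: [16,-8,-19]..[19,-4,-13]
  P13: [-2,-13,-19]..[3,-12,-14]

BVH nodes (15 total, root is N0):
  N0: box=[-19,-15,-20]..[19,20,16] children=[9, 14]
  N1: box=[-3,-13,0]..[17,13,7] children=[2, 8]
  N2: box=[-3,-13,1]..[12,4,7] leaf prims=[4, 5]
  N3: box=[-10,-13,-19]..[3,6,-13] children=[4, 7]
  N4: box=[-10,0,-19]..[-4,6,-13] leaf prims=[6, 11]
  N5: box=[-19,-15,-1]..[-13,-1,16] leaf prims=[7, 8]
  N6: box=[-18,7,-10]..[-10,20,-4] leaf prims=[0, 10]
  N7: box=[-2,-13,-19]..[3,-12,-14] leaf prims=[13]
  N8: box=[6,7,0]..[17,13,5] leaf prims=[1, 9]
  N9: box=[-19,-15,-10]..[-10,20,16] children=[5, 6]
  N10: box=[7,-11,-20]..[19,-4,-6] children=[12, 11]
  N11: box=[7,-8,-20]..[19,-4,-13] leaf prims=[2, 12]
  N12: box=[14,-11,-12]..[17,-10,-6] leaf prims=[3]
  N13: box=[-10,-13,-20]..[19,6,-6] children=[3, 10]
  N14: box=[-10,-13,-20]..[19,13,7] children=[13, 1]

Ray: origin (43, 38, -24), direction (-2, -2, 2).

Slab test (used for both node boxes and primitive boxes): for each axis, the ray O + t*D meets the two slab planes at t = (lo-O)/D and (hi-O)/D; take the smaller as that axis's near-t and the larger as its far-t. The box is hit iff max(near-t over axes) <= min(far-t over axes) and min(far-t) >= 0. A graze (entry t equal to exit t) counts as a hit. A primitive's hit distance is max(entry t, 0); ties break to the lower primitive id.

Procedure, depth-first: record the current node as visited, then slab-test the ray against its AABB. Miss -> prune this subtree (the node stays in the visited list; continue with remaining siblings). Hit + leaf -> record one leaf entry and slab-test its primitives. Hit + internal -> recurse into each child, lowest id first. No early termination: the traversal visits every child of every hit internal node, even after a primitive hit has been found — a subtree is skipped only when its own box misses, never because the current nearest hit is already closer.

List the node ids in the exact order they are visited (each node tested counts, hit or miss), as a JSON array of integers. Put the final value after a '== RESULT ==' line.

Walk:
N0 x:[12,31] y:[9,53/2] z:[2,20] -> hit [12,20], descend [9, 14]
  N9 x:[53/2,31] y:[9,53/2] z:[7,20] -> miss, prune
  N14 x:[12,53/2] y:[25/2,51/2] z:[2,31/2] -> hit [25/2,31/2], descend [1, 13]
    N1 x:[13,23] y:[25/2,51/2] z:[12,31/2] -> hit [13,31/2], descend [2, 8]
      N2 x:[31/2,23] y:[17,51/2] z:[25/2,31/2] -> miss, prune
      N8 x:[13,37/2] y:[25/2,31/2] z:[12,29/2] -> hit [13,29/2] leaf, test {P1@t=14, P9(miss)}
    N13 x:[12,53/2] y:[16,51/2] z:[2,9] -> miss, prune

7 AABB tests over nodes [0, 9, 14, 1, 2, 8, 13]; 1 leaf entered; closest P1.

== RESULT ==
[0, 9, 14, 1, 2, 8, 13]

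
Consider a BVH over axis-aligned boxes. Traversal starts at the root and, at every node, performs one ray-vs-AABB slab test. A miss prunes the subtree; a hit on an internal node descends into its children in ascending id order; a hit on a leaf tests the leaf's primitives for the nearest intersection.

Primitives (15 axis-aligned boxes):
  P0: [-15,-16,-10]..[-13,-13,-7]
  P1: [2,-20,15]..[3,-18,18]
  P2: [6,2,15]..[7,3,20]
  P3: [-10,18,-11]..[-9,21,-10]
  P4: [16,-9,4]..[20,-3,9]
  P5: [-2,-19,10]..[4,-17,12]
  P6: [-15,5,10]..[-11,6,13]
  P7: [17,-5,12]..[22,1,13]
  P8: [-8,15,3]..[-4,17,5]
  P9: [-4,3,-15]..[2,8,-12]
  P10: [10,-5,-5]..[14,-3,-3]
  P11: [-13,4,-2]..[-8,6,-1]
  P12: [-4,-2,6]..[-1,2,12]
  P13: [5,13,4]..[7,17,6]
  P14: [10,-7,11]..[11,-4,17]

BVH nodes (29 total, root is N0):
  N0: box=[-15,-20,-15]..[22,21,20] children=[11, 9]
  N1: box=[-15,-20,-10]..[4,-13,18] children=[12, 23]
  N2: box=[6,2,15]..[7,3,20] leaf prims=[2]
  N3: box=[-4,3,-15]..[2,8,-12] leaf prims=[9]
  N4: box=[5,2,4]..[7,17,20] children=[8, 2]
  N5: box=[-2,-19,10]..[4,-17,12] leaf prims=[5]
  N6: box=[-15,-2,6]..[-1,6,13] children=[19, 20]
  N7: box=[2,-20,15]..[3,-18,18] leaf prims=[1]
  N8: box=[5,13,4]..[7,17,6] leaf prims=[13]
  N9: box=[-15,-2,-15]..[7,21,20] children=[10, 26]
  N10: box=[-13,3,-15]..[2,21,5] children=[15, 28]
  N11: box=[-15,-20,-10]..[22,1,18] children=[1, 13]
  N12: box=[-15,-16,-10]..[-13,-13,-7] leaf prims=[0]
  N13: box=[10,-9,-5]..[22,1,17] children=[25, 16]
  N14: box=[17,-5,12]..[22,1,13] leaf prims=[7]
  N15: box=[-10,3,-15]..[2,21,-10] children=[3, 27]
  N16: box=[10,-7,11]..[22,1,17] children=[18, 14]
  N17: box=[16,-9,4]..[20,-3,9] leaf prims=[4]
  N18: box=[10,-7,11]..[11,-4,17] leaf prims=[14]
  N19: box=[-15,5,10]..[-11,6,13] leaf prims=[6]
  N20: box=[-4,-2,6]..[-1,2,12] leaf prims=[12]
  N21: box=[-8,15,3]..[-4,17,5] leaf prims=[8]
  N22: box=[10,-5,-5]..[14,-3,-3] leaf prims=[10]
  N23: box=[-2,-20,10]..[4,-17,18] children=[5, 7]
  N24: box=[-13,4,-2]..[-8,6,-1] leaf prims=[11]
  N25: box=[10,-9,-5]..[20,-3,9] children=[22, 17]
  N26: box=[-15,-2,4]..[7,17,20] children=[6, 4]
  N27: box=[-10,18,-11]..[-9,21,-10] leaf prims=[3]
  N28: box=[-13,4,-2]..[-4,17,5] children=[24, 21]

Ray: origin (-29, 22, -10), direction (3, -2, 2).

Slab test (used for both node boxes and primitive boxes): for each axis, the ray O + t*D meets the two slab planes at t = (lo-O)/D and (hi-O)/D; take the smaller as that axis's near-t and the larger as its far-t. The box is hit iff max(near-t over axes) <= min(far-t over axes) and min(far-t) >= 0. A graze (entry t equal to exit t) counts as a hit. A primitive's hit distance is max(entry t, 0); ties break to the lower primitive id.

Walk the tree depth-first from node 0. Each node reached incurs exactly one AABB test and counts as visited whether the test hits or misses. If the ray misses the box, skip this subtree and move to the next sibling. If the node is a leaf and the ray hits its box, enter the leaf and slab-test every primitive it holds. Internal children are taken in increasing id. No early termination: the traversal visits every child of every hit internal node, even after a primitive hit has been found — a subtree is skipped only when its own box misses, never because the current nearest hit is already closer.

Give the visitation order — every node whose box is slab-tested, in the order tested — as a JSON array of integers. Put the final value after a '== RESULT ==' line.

Traverse from the root:
N0 x:[14/3,17] y:[1/2,21] z:[-5/2,15] -> hit [14/3,15], descend [9, 11]
  N9 x:[14/3,12] y:[1/2,12] z:[-5/2,15] -> hit [14/3,12], descend [10, 26]
    N10 x:[16/3,31/3] y:[1/2,19/2] z:[-5/2,15/2] -> hit [16/3,15/2], descend [15, 28]
      N15 x:[19/3,31/3] y:[1/2,19/2] z:[-5/2,0] -> miss, prune
      N28 x:[16/3,25/3] y:[5/2,9] z:[4,15/2] -> hit [16/3,15/2], descend [21, 24]
        N21 x:[7,25/3] y:[5/2,7/2] z:[13/2,15/2] -> miss, prune
        N24 x:[16/3,7] y:[8,9] z:[4,9/2] -> miss, prune
    N26 x:[14/3,12] y:[5/2,12] z:[7,15] -> hit [7,12], descend [4, 6]
      N4 x:[34/3,12] y:[5/2,10] z:[7,15] -> miss, prune
      N6 x:[14/3,28/3] y:[8,12] z:[8,23/2] -> hit [8,28/3], descend [19, 20]
        N19 x:[14/3,6] y:[8,17/2] z:[10,23/2] -> miss, prune
        N20 x:[25/3,28/3] y:[10,12] z:[8,11] -> miss, prune
  N11 x:[14/3,17] y:[21/2,21] z:[0,14] -> hit [21/2,14], descend [1, 13]
    N1 x:[14/3,11] y:[35/2,21] z:[0,14] -> miss, prune
    N13 x:[13,17] y:[21/2,31/2] z:[5/2,27/2] -> hit [13,27/2], descend [16, 25]
      N16 x:[13,17] y:[21/2,29/2] z:[21/2,27/2] -> hit [13,27/2], descend [14, 18]
        N14 x:[46/3,17] y:[21/2,27/2] z:[11,23/2] -> miss, prune
        N18 x:[13,40/3] y:[13,29/2] z:[21/2,27/2] -> hit [13,40/3] leaf, test {P14@t=13}
      N25 x:[13,49/3] y:[25/2,31/2] z:[5/2,19/2] -> miss, prune

Visited [0, 9, 10, 15, 28, 21, 24, 26, 4, 6, 19, 20, 11, 1, 13, 16, 14, 18, 25]. Tests: 19 box, 1 leaf. Nearest: P14.

== RESULT ==
[0, 9, 10, 15, 28, 21, 24, 26, 4, 6, 19, 20, 11, 1, 13, 16, 14, 18, 25]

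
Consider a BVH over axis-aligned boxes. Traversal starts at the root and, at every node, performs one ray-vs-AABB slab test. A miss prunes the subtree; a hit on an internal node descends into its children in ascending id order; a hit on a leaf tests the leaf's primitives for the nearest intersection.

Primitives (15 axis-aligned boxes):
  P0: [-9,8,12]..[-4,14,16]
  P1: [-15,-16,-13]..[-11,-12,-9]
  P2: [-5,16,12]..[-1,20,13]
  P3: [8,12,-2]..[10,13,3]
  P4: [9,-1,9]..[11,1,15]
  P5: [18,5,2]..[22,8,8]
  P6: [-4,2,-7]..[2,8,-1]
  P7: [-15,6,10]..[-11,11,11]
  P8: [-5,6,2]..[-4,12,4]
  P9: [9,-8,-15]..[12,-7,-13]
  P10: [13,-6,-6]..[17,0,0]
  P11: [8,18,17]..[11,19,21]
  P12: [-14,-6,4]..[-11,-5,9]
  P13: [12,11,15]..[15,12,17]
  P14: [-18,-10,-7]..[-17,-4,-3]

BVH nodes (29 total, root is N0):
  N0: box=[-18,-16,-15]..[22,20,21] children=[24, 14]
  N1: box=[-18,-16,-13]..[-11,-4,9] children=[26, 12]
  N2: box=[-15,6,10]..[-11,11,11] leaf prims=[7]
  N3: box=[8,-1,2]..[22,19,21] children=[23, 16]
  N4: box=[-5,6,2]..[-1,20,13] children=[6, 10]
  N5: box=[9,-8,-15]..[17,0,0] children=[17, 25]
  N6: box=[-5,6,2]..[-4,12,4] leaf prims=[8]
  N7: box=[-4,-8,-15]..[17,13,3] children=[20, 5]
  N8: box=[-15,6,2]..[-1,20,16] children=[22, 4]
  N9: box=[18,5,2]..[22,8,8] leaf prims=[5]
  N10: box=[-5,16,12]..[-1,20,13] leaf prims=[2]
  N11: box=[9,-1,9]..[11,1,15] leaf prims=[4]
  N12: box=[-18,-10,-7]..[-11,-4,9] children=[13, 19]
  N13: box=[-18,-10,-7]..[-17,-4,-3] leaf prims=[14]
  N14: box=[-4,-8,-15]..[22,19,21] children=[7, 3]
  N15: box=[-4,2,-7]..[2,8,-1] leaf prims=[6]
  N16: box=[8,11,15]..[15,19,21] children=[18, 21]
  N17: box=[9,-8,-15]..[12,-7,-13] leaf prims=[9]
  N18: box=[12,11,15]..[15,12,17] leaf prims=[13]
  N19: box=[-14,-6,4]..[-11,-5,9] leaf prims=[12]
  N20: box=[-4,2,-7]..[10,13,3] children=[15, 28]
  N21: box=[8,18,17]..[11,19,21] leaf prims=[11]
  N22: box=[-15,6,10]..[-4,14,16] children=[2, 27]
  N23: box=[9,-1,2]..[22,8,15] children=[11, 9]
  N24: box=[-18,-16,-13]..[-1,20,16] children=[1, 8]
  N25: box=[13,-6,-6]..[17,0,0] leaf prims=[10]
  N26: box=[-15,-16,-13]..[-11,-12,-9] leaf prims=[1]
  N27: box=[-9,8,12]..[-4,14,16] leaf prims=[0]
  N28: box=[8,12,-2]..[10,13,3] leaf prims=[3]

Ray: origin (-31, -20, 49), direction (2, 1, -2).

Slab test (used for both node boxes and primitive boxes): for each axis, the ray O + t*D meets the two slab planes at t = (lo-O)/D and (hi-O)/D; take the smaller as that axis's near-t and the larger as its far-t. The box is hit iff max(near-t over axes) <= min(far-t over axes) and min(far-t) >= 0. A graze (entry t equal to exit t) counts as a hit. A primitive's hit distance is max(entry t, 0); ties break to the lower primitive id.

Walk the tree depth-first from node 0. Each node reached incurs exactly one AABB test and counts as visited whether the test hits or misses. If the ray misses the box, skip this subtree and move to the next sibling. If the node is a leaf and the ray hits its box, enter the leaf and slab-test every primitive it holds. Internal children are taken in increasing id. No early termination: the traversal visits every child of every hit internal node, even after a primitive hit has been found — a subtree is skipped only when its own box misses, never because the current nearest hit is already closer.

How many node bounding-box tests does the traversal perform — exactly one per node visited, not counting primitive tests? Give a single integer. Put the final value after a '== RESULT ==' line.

Walk:
N0 x:[13/2,53/2] y:[4,40] z:[14,32] -> hit [14,53/2], descend [14, 24]
  N14 x:[27/2,53/2] y:[12,39] z:[14,32] -> hit [14,53/2], descend [3, 7]
    N3 x:[39/2,53/2] y:[19,39] z:[14,47/2] -> hit [39/2,47/2], descend [16, 23]
      N16 x:[39/2,23] y:[31,39] z:[14,17] -> miss, prune
      N23 x:[20,53/2] y:[19,28] z:[17,47/2] -> hit [20,47/2], descend [9, 11]
        N9 x:[49/2,53/2] y:[25,28] z:[41/2,47/2] -> miss, prune
        N11 x:[20,21] y:[19,21] z:[17,20] -> hit [20,20] leaf, test {P4@t=20}
    N7 x:[27/2,24] y:[12,33] z:[23,32] -> hit [23,24], descend [5, 20]
      N5 x:[20,24] y:[12,20] z:[49/2,32] -> miss, prune
      N20 x:[27/2,41/2] y:[22,33] z:[23,28] -> miss, prune
  N24 x:[13/2,15] y:[4,40] z:[33/2,31] -> miss, prune

Visited [0, 14, 3, 16, 23, 9, 11, 7, 5, 20, 24]. Tests: 11 box, 1 leaf. Nearest: P4.

== RESULT ==
11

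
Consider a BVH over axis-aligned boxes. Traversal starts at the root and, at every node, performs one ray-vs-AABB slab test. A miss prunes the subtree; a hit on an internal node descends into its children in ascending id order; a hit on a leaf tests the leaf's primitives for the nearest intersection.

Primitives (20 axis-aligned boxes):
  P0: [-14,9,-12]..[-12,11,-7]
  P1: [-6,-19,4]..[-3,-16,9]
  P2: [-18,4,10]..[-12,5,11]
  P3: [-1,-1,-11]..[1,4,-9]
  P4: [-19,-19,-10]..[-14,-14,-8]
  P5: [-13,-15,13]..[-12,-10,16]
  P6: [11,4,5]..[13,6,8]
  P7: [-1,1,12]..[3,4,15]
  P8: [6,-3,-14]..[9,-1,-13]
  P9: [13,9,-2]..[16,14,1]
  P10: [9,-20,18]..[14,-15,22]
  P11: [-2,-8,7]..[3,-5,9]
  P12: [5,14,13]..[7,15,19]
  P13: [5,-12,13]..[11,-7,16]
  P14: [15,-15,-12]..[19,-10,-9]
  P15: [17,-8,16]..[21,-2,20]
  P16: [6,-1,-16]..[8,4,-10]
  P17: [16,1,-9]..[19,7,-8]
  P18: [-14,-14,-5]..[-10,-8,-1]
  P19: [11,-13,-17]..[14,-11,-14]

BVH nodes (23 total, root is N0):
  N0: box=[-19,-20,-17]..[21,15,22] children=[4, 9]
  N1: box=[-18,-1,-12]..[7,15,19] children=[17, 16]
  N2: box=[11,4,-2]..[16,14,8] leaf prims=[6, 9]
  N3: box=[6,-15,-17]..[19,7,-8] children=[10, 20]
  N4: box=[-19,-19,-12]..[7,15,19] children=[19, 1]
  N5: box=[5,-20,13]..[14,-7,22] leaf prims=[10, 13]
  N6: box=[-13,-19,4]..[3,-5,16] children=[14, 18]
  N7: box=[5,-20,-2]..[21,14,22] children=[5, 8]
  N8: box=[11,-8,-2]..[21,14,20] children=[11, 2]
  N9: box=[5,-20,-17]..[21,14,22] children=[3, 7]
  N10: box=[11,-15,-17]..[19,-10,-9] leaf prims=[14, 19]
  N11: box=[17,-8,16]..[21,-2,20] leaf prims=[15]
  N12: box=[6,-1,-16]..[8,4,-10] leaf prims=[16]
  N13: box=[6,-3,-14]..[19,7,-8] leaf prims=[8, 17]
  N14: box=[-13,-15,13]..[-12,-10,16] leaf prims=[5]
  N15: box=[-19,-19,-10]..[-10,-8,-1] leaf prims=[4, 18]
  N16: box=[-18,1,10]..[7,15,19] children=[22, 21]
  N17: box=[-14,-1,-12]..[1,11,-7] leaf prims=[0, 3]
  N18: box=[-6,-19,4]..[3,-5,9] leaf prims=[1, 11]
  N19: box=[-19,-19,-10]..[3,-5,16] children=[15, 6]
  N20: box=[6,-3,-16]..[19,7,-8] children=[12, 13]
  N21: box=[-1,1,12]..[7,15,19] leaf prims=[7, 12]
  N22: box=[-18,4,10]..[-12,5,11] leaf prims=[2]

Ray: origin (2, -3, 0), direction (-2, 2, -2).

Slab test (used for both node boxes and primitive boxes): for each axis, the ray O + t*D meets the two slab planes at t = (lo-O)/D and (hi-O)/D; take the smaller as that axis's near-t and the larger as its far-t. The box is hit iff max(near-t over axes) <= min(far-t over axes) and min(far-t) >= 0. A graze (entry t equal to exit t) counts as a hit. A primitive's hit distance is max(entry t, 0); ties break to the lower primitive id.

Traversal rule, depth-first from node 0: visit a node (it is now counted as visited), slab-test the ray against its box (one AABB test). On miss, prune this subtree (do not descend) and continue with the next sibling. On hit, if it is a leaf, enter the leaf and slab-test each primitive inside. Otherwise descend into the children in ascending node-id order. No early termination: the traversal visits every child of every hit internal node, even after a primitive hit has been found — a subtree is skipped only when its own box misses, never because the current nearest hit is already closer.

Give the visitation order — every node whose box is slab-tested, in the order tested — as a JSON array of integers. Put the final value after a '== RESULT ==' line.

Traverse from the root:
N0 x:[-19/2,21/2] y:[-17/2,9] z:[-11,17/2] -> hit [-17/2,17/2], descend [4, 9]
  N4 x:[-5/2,21/2] y:[-8,9] z:[-19/2,6] -> hit [-5/2,6], descend [1, 19]
    N1 x:[-5/2,10] y:[1,9] z:[-19/2,6] -> hit [1,6], descend [16, 17]
      N16 x:[-5/2,10] y:[2,9] z:[-19/2,-5] -> miss, prune
      N17 x:[1/2,8] y:[1,7] z:[7/2,6] -> hit [7/2,6] leaf, test {P0(miss), P3(miss)}
    N19 x:[-1/2,21/2] y:[-8,-1] z:[-8,5] -> miss, prune
  N9 x:[-19/2,-3/2] y:[-17/2,17/2] z:[-11,17/2] -> miss, prune

7 AABB tests over nodes [0, 4, 1, 16, 17, 19, 9]; 1 leaf entered; closest miss.

== RESULT ==
[0, 4, 1, 16, 17, 19, 9]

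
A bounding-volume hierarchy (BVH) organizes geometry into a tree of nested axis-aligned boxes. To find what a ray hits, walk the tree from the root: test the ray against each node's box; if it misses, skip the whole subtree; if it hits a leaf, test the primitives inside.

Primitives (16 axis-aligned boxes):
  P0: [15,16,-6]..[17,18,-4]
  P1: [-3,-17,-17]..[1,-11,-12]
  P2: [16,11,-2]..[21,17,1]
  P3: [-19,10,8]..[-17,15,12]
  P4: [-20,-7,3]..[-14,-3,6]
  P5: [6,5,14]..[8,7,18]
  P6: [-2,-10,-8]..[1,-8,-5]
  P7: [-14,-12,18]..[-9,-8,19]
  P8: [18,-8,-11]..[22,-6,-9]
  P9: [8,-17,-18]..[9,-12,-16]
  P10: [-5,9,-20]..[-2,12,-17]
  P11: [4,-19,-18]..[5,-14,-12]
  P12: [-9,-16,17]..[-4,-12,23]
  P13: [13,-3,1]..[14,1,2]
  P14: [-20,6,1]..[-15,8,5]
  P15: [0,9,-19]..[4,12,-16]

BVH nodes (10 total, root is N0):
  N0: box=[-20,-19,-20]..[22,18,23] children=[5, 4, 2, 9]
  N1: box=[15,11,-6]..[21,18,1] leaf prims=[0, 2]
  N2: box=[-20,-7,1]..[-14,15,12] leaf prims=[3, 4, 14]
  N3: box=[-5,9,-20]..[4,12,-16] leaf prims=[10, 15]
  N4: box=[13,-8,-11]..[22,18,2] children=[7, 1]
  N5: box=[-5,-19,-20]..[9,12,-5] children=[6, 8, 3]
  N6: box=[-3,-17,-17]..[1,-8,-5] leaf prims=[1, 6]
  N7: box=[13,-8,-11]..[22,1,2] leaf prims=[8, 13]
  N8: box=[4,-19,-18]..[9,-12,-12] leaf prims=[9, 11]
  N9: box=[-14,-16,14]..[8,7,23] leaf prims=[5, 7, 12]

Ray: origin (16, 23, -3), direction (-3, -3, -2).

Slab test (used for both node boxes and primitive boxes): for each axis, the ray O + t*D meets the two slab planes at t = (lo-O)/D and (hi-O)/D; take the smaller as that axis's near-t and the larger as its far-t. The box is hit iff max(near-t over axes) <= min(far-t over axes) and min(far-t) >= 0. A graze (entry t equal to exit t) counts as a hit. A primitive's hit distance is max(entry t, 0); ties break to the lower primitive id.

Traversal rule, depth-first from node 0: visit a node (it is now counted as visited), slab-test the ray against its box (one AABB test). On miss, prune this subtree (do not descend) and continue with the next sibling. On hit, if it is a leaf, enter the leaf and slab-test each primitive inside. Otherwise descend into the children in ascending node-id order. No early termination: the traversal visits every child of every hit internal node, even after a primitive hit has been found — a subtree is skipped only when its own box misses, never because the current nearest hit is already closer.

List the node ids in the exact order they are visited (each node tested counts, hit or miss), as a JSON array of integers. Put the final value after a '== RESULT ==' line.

Traverse from the root:
N0 x:[-2,12] y:[5/3,14] z:[-13,17/2] -> hit [5/3,17/2], descend [2, 4, 5, 9]
  N2 x:[10,12] y:[8/3,10] z:[-15/2,-2] -> miss, prune
  N4 x:[-2,1] y:[5/3,31/3] z:[-5/2,4] -> miss, prune
  N5 x:[7/3,7] y:[11/3,14] z:[1,17/2] -> hit [11/3,7], descend [3, 6, 8]
    N3 x:[4,7] y:[11/3,14/3] z:[13/2,17/2] -> miss, prune
    N6 x:[5,19/3] y:[31/3,40/3] z:[1,7] -> miss, prune
    N8 x:[7/3,4] y:[35/3,14] z:[9/2,15/2] -> miss, prune
  N9 x:[8/3,10] y:[16/3,13] z:[-13,-17/2] -> miss, prune

Visited [0, 2, 4, 5, 3, 6, 8, 9]. Tests: 8 box, 0 leaf. Nearest: miss.

== RESULT ==
[0, 2, 4, 5, 3, 6, 8, 9]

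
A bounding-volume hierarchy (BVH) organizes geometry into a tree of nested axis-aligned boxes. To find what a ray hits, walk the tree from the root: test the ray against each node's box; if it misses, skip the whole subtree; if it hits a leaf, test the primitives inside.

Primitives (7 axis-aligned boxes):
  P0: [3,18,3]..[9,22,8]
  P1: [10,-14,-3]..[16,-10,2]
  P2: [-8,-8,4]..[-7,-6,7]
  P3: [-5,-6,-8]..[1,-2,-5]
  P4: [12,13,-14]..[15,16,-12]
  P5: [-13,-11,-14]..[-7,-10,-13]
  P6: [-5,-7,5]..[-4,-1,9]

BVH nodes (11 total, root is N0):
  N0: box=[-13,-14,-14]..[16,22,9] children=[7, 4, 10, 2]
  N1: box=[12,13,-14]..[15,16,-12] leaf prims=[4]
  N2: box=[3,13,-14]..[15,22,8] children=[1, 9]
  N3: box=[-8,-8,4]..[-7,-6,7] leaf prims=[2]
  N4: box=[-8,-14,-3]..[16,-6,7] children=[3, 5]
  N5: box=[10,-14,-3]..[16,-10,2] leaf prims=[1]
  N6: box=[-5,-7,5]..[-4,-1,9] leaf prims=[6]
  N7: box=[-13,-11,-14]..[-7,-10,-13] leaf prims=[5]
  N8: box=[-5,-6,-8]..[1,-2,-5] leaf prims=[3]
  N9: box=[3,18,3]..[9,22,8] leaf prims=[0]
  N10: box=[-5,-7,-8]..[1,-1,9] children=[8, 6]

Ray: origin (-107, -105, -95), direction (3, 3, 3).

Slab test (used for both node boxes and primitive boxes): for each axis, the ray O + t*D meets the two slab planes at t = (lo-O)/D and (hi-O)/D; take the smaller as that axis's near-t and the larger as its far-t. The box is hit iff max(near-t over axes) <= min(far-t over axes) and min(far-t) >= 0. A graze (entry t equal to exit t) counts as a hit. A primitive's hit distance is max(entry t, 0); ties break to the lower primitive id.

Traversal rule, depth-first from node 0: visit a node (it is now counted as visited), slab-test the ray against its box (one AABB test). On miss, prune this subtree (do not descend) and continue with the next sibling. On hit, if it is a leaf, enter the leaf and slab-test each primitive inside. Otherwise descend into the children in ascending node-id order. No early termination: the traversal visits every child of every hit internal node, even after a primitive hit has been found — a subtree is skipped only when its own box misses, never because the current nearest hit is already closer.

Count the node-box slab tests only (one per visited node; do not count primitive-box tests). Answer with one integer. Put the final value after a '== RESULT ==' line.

Trace the traversal:
N0 x:[94/3,41] y:[91/3,127/3] z:[27,104/3] -> hit [94/3,104/3], descend [2, 4, 7, 10]
  N2 x:[110/3,122/3] y:[118/3,127/3] z:[27,103/3] -> miss, prune
  N4 x:[33,41] y:[91/3,33] z:[92/3,34] -> hit [33,33], descend [3, 5]
    N3 x:[33,100/3] y:[97/3,33] z:[33,34] -> hit [33,33] leaf, test {P2@t=33}
    N5 x:[39,41] y:[91/3,95/3] z:[92/3,97/3] -> miss, prune
  N7 x:[94/3,100/3] y:[94/3,95/3] z:[27,82/3] -> miss, prune
  N10 x:[34,36] y:[98/3,104/3] z:[29,104/3] -> hit [34,104/3], descend [6, 8]
    N6 x:[34,103/3] y:[98/3,104/3] z:[100/3,104/3] -> hit [34,103/3] leaf, test {P6@t=34}
    N8 x:[34,36] y:[33,103/3] z:[29,30] -> miss, prune

9 AABB tests over nodes [0, 2, 4, 3, 5, 7, 10, 6, 8]; 2 leaves entered; closest P2.

== RESULT ==
9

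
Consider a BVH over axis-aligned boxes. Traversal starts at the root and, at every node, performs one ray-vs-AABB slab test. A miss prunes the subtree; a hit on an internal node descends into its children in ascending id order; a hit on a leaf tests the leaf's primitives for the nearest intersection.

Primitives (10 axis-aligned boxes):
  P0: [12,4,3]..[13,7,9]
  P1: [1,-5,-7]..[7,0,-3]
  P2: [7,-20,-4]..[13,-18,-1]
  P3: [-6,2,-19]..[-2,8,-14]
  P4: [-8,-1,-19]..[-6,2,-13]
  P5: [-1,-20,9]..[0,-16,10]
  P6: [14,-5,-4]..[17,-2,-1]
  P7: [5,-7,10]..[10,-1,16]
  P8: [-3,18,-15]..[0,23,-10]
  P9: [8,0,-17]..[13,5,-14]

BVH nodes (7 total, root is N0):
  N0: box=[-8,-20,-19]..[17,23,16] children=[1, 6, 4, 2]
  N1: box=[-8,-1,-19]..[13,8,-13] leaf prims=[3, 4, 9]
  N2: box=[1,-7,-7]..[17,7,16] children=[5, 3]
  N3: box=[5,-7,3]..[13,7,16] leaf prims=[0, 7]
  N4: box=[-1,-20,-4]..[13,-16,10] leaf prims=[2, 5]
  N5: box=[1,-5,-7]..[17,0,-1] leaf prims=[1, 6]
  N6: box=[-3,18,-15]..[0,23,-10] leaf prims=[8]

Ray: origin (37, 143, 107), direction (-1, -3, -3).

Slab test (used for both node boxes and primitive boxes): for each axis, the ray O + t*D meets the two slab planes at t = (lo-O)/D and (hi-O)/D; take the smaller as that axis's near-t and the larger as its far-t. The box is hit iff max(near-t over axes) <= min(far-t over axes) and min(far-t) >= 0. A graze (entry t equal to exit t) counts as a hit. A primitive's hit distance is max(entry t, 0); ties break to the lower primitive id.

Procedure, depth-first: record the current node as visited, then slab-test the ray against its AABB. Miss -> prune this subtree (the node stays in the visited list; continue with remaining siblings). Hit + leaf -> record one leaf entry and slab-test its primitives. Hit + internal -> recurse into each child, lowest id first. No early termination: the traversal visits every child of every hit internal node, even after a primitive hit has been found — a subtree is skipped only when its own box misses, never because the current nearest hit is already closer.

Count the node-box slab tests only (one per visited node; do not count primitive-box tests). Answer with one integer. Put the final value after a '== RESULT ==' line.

Traverse from the root:
N0 x:[20,45] y:[40,163/3] z:[91/3,42] -> hit [40,42], descend [1, 2, 4, 6]
  N1 x:[24,45] y:[45,48] z:[40,42] -> miss, prune
  N2 x:[20,36] y:[136/3,50] z:[91/3,38] -> miss, prune
  N4 x:[24,38] y:[53,163/3] z:[97/3,37] -> miss, prune
  N6 x:[37,40] y:[40,125/3] z:[39,122/3] -> hit [40,40] leaf, test {P8@t=40}

5 AABB tests over nodes [0, 1, 2, 4, 6]; 1 leaf entered; closest P8.

== RESULT ==
5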